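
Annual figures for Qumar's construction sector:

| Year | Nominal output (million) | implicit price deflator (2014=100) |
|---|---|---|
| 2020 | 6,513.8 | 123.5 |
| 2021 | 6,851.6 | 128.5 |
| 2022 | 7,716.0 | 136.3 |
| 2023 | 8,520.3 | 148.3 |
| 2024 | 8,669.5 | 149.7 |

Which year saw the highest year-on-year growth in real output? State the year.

2021: real = 6851.6/1.285 = 5331.98; growth vs 2020 (5274.33) = 1.09%.
2022: real = 7716.0/1.363 = 5661.04; growth vs 2021 (5331.98) = 6.17%.
2023: real = 8520.3/1.483 = 5745.31; growth vs 2022 (5661.04) = 1.49%.
2024: real = 8669.5/1.497 = 5791.25; growth vs 2023 (5745.31) = 0.80%.

2022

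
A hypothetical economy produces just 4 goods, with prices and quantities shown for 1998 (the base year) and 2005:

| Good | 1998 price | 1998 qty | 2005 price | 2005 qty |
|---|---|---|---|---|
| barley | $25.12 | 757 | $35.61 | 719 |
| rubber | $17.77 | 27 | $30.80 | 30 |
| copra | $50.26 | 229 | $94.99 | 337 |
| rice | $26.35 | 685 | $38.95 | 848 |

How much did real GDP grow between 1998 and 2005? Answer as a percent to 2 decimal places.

17.98%

Real GDP 1998 = Nominal GDP 1998 = 25.12·757 + 17.77·27 + 50.26·229 + 26.35·685 = 49054.92.
Real GDP 2005 (at 1998 prices) = 25.12·719 + 17.77·30 + 50.26·337 + 26.35·848 = 57876.80.
Real growth = 57876.80/49054.92 − 1 = 0.1798.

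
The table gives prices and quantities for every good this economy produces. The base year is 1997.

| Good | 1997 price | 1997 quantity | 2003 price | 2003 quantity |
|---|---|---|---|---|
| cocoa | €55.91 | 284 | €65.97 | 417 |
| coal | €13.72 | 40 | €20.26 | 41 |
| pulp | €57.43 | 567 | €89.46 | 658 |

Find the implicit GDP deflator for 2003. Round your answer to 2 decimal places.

141.41

Nominal GDP 2003 = 65.97·417 + 20.26·41 + 89.46·658 = 87204.83.
Real GDP 2003 (at 1997 prices) = 55.91·417 + 13.72·41 + 57.43·658 = 61665.93.
Deflator = Nominal/Real × 100 = 87204.83/61665.93 × 100 = 141.415.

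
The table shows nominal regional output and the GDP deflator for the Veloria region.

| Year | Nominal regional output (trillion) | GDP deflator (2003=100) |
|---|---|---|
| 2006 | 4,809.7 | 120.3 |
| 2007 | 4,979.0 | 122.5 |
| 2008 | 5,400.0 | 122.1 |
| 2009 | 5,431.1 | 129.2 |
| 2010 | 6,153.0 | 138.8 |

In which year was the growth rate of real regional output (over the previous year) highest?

2008

2007: real = 4979.0/1.225 = 4064.49; growth vs 2006 (3998.09) = 1.66%.
2008: real = 5400.0/1.221 = 4422.60; growth vs 2007 (4064.49) = 8.81%.
2009: real = 5431.1/1.292 = 4203.64; growth vs 2008 (4422.60) = -4.95%.
2010: real = 6153.0/1.388 = 4433.00; growth vs 2009 (4203.64) = 5.46%.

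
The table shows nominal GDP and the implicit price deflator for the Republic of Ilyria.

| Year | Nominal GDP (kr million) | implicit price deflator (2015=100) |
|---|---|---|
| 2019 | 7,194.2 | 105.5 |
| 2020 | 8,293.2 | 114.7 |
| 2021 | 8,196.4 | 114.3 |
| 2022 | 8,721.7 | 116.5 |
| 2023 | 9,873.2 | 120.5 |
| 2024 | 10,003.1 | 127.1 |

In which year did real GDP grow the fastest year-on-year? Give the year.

2020: real = 8293.2/1.147 = 7230.34; growth vs 2019 (6819.15) = 6.03%.
2021: real = 8196.4/1.143 = 7170.95; growth vs 2020 (7230.34) = -0.82%.
2022: real = 8721.7/1.165 = 7486.44; growth vs 2021 (7170.95) = 4.40%.
2023: real = 9873.2/1.205 = 8193.53; growth vs 2022 (7486.44) = 9.44%.
2024: real = 10003.1/1.271 = 7870.26; growth vs 2023 (8193.53) = -3.95%.

2023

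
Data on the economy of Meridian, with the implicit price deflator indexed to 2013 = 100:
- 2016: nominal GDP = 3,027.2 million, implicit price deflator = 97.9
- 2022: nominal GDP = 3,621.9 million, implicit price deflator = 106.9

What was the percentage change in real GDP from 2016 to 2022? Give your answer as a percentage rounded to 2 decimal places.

9.57%

Real GDP 2016 = 3027.2 / 0.979 = 3092.13.
Real GDP 2022 = 3621.9 / 1.069 = 3388.12.
Real growth = 3388.12 / 3092.13 − 1 = 0.0957.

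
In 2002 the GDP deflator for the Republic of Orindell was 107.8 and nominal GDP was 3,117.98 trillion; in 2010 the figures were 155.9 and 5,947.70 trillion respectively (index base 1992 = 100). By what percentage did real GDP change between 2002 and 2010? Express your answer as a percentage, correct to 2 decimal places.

31.90%

Real GDP 2002 = 3117.98 / 1.078 = 2892.37.
Real GDP 2010 = 5947.70 / 1.559 = 3815.07.
Real growth = 3815.07 / 2892.37 − 1 = 0.3190.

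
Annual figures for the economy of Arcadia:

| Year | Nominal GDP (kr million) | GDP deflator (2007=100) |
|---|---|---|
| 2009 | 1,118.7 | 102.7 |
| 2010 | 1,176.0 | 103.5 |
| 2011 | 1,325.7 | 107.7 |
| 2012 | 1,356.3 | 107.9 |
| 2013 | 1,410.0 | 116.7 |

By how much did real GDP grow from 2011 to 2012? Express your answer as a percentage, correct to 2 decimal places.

Real GDP 2011 = 1325.7/1.077 = 1230.92.
Real GDP 2012 = 1356.3/1.079 = 1257.00.
Change = 1257.00/1230.92 − 1 = 0.0212.

2.12%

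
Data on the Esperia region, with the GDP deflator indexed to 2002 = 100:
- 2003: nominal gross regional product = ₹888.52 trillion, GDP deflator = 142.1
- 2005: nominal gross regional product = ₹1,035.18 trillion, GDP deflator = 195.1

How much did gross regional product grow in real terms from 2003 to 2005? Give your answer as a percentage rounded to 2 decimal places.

-15.14%

Real gross regional product 2003 = 888.52 / 1.421 = 625.28.
Real gross regional product 2005 = 1035.18 / 1.951 = 530.59.
Real growth = 530.59 / 625.28 − 1 = -0.1514.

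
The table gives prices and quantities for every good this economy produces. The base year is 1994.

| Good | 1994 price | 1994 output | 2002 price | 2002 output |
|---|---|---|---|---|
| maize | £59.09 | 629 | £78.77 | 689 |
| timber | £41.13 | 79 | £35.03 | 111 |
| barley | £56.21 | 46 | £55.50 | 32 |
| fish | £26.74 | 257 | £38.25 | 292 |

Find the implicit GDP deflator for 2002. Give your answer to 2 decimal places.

129.55

Nominal GDP 2002 = 78.77·689 + 35.03·111 + 55.50·32 + 38.25·292 = 71105.86.
Real GDP 2002 (at 1994 prices) = 59.09·689 + 41.13·111 + 56.21·32 + 26.74·292 = 54885.24.
Deflator = Nominal/Real × 100 = 71105.86/54885.24 × 100 = 129.554.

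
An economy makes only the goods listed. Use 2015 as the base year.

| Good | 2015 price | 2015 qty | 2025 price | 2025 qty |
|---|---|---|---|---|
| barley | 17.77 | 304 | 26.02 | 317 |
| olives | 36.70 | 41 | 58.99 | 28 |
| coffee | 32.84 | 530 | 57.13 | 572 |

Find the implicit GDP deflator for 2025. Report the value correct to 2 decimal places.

Nominal GDP 2025 = 26.02·317 + 58.99·28 + 57.13·572 = 42578.42.
Real GDP 2025 (at 2015 prices) = 17.77·317 + 36.70·28 + 32.84·572 = 25445.17.
Deflator = Nominal/Real × 100 = 42578.42/25445.17 × 100 = 167.334.

167.33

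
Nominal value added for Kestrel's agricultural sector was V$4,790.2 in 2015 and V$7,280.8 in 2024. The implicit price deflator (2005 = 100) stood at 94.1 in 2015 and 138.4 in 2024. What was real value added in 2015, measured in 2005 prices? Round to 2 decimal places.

Real value added = Nominal / (implicit price deflator/100) = 4790.2 / 0.941 = 5090.54.

V$5,090.54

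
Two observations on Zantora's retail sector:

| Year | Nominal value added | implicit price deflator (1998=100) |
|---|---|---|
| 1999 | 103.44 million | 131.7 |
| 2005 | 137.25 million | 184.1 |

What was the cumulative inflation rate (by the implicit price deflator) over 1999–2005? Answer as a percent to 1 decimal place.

Price-level change = 184.1 / 131.7 − 1 = 0.3979.

39.8%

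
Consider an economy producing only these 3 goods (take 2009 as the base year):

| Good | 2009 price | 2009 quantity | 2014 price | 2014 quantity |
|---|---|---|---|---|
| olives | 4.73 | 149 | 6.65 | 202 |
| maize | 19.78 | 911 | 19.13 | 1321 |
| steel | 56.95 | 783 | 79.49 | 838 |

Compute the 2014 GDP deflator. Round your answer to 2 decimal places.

124.62

Nominal GDP 2014 = 6.65·202 + 19.13·1321 + 79.49·838 = 93226.65.
Real GDP 2014 (at 2009 prices) = 4.73·202 + 19.78·1321 + 56.95·838 = 74808.94.
Deflator = Nominal/Real × 100 = 93226.65/74808.94 × 100 = 124.620.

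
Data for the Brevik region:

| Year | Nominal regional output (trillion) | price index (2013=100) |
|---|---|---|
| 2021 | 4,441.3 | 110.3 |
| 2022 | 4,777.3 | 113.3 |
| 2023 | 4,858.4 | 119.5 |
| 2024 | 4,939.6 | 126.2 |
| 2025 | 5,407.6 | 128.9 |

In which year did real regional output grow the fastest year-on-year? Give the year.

2025

2022: real = 4777.3/1.133 = 4216.50; growth vs 2021 (4026.56) = 4.72%.
2023: real = 4858.4/1.195 = 4065.61; growth vs 2022 (4216.50) = -3.58%.
2024: real = 4939.6/1.262 = 3914.10; growth vs 2023 (4065.61) = -3.73%.
2025: real = 5407.6/1.289 = 4195.19; growth vs 2024 (3914.10) = 7.18%.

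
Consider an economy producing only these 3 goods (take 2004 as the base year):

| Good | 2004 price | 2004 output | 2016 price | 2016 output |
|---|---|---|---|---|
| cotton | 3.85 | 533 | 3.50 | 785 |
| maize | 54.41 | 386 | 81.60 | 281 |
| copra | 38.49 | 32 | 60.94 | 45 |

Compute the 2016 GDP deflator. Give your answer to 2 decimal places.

141.79

Nominal GDP 2016 = 3.50·785 + 81.60·281 + 60.94·45 = 28419.40.
Real GDP 2016 (at 2004 prices) = 3.85·785 + 54.41·281 + 38.49·45 = 20043.51.
Deflator = Nominal/Real × 100 = 28419.40/20043.51 × 100 = 141.789.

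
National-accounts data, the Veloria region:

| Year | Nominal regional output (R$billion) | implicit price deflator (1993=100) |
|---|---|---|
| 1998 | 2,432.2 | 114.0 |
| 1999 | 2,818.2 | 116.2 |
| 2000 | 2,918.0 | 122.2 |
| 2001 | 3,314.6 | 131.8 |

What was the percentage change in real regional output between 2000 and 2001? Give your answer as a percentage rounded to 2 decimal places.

Real regional output 2000 = 2918.0/1.222 = 2387.89.
Real regional output 2001 = 3314.6/1.318 = 2514.87.
Change = 2514.87/2387.89 − 1 = 0.0532.

5.32%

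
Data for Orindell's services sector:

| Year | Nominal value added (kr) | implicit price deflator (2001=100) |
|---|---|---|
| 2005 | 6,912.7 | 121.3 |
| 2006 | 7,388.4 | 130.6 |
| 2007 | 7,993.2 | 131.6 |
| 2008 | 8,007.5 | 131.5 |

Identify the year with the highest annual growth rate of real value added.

2006: real = 7388.4/1.306 = 5657.27; growth vs 2005 (5698.85) = -0.73%.
2007: real = 7993.2/1.316 = 6073.86; growth vs 2006 (5657.27) = 7.36%.
2008: real = 8007.5/1.315 = 6089.35; growth vs 2007 (6073.86) = 0.26%.

2007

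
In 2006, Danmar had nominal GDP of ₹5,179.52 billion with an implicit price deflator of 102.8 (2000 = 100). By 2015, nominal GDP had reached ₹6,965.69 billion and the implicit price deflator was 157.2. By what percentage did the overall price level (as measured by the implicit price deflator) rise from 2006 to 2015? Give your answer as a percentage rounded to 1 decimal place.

Price-level change = 157.2 / 102.8 − 1 = 0.5292.

52.9%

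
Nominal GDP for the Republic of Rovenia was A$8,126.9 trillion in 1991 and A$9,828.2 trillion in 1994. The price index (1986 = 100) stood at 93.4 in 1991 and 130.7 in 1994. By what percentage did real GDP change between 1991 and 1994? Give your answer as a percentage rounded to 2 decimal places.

Deflate each year: 1991 → 8126.9/0.934 = 8701.18; 1994 → 9828.2/1.307 = 7519.66.
So real GDP changed by 7519.66/8701.18 − 1 = -0.1358, i.e. -13.58%.

-13.58%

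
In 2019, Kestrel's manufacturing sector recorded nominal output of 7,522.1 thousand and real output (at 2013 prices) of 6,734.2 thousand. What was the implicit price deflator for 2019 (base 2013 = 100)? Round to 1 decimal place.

implicit price deflator = (Nominal / Real) × 100 = 7522.1 / 6734.2 × 100 = 111.70.

111.7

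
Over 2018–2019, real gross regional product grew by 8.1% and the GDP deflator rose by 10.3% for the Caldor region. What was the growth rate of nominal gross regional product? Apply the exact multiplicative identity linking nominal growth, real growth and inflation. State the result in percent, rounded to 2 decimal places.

19.23%

(1 + g_nom) = (1 + g_real)(1 + π) = 1.0810 × 1.1030 = 1.19234.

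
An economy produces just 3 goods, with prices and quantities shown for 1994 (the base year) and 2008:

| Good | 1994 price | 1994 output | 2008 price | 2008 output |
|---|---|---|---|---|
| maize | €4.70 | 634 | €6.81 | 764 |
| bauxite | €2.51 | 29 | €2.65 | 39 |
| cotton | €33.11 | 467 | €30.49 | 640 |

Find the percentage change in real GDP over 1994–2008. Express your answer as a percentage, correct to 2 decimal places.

34.37%

Real GDP 1994 = Nominal GDP 1994 = 4.70·634 + 2.51·29 + 33.11·467 = 18514.96.
Real GDP 2008 (at 1994 prices) = 4.70·764 + 2.51·39 + 33.11·640 = 24879.09.
Real growth = 24879.09/18514.96 − 1 = 0.3437.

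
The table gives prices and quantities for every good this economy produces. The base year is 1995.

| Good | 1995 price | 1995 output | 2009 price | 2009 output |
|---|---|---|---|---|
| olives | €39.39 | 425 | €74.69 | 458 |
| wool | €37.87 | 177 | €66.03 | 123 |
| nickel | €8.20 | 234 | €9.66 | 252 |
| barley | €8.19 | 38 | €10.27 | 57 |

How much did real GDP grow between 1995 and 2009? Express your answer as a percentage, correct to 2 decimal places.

-1.72%

Real GDP 1995 = Nominal GDP 1995 = 39.39·425 + 37.87·177 + 8.20·234 + 8.19·38 = 25673.76.
Real GDP 2009 (at 1995 prices) = 39.39·458 + 37.87·123 + 8.20·252 + 8.19·57 = 25231.86.
Real growth = 25231.86/25673.76 − 1 = -0.0172.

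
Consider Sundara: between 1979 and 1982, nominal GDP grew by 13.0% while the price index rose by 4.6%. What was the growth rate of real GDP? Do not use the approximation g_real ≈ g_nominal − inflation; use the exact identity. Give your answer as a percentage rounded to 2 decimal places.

(1 + g_nom) = (1 + g_real)(1 + π), so g_real = 1.1300 / 1.0460 − 1 = 0.08031.

8.03%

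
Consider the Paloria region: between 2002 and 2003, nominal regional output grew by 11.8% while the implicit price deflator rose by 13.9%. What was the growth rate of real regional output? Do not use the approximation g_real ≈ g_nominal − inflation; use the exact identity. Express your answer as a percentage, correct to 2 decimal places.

(1 + g_nom) = (1 + g_real)(1 + π), so g_real = 1.1180 / 1.1390 − 1 = -0.01844.

-1.84%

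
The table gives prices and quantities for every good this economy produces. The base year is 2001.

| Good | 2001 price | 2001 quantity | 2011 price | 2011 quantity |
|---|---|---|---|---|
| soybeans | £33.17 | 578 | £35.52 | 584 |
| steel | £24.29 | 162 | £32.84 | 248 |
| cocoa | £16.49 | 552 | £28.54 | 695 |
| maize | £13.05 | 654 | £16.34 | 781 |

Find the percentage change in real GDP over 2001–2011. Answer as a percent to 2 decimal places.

15.47%

Real GDP 2001 = Nominal GDP 2001 = 33.17·578 + 24.29·162 + 16.49·552 + 13.05·654 = 40744.42.
Real GDP 2011 (at 2001 prices) = 33.17·584 + 24.29·248 + 16.49·695 + 13.05·781 = 47047.80.
Real growth = 47047.80/40744.42 − 1 = 0.1547.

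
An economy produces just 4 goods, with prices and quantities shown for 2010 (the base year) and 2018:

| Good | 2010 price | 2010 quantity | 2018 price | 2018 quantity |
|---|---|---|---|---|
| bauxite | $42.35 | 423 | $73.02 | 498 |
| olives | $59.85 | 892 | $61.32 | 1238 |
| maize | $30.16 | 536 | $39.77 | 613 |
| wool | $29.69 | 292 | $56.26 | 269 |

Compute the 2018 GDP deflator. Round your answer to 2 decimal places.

Nominal GDP 2018 = 73.02·498 + 61.32·1238 + 39.77·613 + 56.26·269 = 151791.07.
Real GDP 2018 (at 2010 prices) = 42.35·498 + 59.85·1238 + 30.16·613 + 29.69·269 = 121659.29.
Deflator = Nominal/Real × 100 = 151791.07/121659.29 × 100 = 124.767.

124.77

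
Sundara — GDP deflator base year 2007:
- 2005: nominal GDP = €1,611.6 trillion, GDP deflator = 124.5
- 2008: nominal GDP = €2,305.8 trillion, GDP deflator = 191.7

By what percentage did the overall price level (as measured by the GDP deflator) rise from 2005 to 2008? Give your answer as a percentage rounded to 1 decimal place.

54.0%

Price-level change = 191.7 / 124.5 − 1 = 0.5398.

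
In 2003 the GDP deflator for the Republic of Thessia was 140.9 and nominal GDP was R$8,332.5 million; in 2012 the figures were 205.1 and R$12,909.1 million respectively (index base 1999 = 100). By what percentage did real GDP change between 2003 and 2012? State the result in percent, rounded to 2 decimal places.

Real GDP 2003 = 8332.5 / 1.409 = 5913.77.
Real GDP 2012 = 12909.1 / 2.051 = 6294.05.
Real growth = 6294.05 / 5913.77 − 1 = 0.0643.

6.43%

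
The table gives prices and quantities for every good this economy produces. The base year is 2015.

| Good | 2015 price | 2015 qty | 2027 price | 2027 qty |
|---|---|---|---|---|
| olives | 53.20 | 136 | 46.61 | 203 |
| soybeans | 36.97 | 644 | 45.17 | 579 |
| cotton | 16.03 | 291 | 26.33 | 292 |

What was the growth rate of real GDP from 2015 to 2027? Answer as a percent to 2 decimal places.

3.30%

Real GDP 2015 = Nominal GDP 2015 = 53.20·136 + 36.97·644 + 16.03·291 = 35708.61.
Real GDP 2027 (at 2015 prices) = 53.20·203 + 36.97·579 + 16.03·292 = 36885.99.
Real growth = 36885.99/35708.61 − 1 = 0.0330.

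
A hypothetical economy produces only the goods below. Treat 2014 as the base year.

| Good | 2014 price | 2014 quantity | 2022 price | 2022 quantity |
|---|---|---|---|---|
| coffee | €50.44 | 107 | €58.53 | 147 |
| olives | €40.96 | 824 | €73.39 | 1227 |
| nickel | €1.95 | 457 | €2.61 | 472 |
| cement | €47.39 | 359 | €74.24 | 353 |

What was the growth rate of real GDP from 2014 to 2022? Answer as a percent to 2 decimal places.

32.02%

Real GDP 2014 = Nominal GDP 2014 = 50.44·107 + 40.96·824 + 1.95·457 + 47.39·359 = 57052.28.
Real GDP 2022 (at 2014 prices) = 50.44·147 + 40.96·1227 + 1.95·472 + 47.39·353 = 75321.67.
Real growth = 75321.67/57052.28 − 1 = 0.3202.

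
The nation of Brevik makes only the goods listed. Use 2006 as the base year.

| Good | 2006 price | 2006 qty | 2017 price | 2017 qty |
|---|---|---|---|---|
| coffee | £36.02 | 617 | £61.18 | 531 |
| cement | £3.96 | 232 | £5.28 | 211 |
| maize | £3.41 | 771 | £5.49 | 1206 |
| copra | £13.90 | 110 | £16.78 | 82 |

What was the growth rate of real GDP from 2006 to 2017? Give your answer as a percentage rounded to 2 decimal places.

-7.64%

Real GDP 2006 = Nominal GDP 2006 = 36.02·617 + 3.96·232 + 3.41·771 + 13.90·110 = 27301.17.
Real GDP 2017 (at 2006 prices) = 36.02·531 + 3.96·211 + 3.41·1206 + 13.90·82 = 25214.44.
Real growth = 25214.44/27301.17 − 1 = -0.0764.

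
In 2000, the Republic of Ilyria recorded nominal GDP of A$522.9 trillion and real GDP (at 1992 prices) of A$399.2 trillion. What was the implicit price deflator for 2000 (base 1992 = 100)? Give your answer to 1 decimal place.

implicit price deflator = (Nominal / Real) × 100 = 522.9 / 399.2 × 100 = 130.99.

131.0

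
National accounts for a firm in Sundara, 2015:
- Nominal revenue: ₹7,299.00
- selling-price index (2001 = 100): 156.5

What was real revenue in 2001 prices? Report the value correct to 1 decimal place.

₹4,663.9

Real revenue = Nominal / (selling-price index/100) = 7299.00 / 1.565 = 4663.90.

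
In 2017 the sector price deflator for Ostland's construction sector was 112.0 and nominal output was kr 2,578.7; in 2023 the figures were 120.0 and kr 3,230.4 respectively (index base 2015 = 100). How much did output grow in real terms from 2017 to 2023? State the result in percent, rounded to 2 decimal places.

16.92%

Real output 2017 = 2578.7 / 1.120 = 2302.41.
Real output 2023 = 3230.4 / 1.200 = 2692.00.
Real growth = 2692.00 / 2302.41 − 1 = 0.1692.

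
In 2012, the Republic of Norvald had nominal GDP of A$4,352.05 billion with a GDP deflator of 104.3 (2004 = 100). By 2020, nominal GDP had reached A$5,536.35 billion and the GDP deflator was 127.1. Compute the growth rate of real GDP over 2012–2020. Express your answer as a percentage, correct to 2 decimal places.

Real GDP 2012 = 4352.05 / 1.043 = 4172.63.
Real GDP 2020 = 5536.35 / 1.271 = 4355.90.
Real growth = 4355.90 / 4172.63 − 1 = 0.0439.

4.39%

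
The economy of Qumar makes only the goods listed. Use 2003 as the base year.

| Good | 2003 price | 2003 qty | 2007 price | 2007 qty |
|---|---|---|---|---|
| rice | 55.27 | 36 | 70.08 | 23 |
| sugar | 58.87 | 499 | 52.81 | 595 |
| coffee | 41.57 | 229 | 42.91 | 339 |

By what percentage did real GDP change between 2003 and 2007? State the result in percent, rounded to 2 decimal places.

23.25%

Real GDP 2003 = Nominal GDP 2003 = 55.27·36 + 58.87·499 + 41.57·229 = 40885.38.
Real GDP 2007 (at 2003 prices) = 55.27·23 + 58.87·595 + 41.57·339 = 50391.09.
Real growth = 50391.09/40885.38 − 1 = 0.2325.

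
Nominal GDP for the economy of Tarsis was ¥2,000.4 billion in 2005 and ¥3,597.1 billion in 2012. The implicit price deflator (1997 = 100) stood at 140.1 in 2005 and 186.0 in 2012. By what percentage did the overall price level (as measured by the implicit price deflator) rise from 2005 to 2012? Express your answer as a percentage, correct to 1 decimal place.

32.8%

Price-level change = 186.0 / 140.1 − 1 = 0.3276.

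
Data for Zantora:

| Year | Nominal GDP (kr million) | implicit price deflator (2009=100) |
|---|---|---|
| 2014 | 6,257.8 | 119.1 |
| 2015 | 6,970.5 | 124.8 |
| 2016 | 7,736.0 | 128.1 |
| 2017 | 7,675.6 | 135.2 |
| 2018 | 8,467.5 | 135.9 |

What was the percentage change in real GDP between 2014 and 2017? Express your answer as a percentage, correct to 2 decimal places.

Real GDP 2014 = 6257.8/1.191 = 5254.24.
Real GDP 2017 = 7675.6/1.352 = 5677.22.
Change = 5677.22/5254.24 − 1 = 0.0805.

8.05%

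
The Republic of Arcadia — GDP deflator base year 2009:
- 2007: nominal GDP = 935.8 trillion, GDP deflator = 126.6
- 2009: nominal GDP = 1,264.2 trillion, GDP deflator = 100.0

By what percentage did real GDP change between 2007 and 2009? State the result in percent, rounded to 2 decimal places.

Real GDP 2007 = 935.8 / 1.266 = 739.18.
Real GDP 2009 = 1264.2 / 1.000 = 1264.20.
Real growth = 1264.20 / 739.18 − 1 = 0.7103.

71.03%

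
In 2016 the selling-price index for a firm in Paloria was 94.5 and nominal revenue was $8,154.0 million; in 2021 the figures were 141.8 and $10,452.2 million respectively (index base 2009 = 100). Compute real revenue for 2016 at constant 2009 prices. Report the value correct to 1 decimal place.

$8,628.6 million

Real revenue = Nominal / (selling-price index/100) = 8154.0 / 0.945 = 8628.57.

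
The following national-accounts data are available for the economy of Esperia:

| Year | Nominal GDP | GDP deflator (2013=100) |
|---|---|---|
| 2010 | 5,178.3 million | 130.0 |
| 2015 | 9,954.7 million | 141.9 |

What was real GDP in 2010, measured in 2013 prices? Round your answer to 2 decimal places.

Real GDP = Nominal / (GDP deflator/100) = 5178.3 / 1.300 = 3983.31.

3,983.31 million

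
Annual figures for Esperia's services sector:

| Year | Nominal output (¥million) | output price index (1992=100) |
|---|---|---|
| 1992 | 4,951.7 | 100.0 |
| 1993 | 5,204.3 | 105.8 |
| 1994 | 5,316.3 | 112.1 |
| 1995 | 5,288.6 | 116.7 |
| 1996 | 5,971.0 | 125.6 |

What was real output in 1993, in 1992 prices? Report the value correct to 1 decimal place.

¥4,919.0 million

Real output 1993 = 5204.3 / 1.058 = 4919.00.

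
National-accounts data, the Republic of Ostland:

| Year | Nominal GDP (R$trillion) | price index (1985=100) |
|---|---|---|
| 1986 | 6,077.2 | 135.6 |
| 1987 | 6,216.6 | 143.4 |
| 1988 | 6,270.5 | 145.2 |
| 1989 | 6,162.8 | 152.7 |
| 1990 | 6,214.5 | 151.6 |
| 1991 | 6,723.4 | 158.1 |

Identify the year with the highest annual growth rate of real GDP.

1987: real = 6216.6/1.434 = 4335.15; growth vs 1986 (4481.71) = -3.27%.
1988: real = 6270.5/1.452 = 4318.53; growth vs 1987 (4335.15) = -0.38%.
1989: real = 6162.8/1.527 = 4035.89; growth vs 1988 (4318.53) = -6.54%.
1990: real = 6214.5/1.516 = 4099.27; growth vs 1989 (4035.89) = 1.57%.
1991: real = 6723.4/1.581 = 4252.62; growth vs 1990 (4099.27) = 3.74%.

1991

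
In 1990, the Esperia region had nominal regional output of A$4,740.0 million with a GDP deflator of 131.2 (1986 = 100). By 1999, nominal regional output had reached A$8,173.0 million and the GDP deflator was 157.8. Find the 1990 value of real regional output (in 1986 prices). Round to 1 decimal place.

A$3,612.8 million

Real regional output = Nominal / (GDP deflator/100) = 4740.0 / 1.312 = 3612.80.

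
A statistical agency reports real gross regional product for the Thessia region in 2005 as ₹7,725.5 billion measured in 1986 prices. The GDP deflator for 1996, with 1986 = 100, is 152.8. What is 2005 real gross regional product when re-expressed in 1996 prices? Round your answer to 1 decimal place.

Real gross regional product in 1996 prices = Real gross regional product in 1986 prices × (P_1996/P_1986) = 7725.5 × 1.528 = 11804.56.

₹11,804.6 billion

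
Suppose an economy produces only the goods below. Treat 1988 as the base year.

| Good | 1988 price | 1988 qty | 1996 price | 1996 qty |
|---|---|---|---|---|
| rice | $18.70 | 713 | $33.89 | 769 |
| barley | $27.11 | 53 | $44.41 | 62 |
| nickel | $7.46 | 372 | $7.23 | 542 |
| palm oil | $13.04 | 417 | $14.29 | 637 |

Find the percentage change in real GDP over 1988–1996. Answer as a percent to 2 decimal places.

23.62%

Real GDP 1988 = Nominal GDP 1988 = 18.70·713 + 27.11·53 + 7.46·372 + 13.04·417 = 22982.73.
Real GDP 1996 (at 1988 prices) = 18.70·769 + 27.11·62 + 7.46·542 + 13.04·637 = 28410.92.
Real growth = 28410.92/22982.73 − 1 = 0.2362.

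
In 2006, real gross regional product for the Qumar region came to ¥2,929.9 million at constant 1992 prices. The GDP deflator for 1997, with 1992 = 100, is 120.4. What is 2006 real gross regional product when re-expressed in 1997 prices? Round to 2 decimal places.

Real gross regional product in 1997 prices = Real gross regional product in 1992 prices × (P_1997/P_1992) = 2929.9 × 1.204 = 3527.60.

¥3,527.60 million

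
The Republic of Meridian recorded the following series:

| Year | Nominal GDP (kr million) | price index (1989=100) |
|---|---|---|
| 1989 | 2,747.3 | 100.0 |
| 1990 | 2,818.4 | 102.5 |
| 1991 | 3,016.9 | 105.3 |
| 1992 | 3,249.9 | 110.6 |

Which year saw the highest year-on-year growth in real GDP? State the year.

1990: real = 2818.4/1.025 = 2749.66; growth vs 1989 (2747.30) = 0.09%.
1991: real = 3016.9/1.053 = 2865.05; growth vs 1990 (2749.66) = 4.20%.
1992: real = 3249.9/1.106 = 2938.43; growth vs 1991 (2865.05) = 2.56%.

1991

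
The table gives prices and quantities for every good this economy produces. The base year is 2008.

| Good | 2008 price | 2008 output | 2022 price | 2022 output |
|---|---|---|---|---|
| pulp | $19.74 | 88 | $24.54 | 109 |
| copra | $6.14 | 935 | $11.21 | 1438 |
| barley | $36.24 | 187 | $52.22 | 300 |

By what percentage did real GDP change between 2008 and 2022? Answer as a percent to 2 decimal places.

53.30%

Real GDP 2008 = Nominal GDP 2008 = 19.74·88 + 6.14·935 + 36.24·187 = 14254.90.
Real GDP 2022 (at 2008 prices) = 19.74·109 + 6.14·1438 + 36.24·300 = 21852.98.
Real growth = 21852.98/14254.90 − 1 = 0.5330.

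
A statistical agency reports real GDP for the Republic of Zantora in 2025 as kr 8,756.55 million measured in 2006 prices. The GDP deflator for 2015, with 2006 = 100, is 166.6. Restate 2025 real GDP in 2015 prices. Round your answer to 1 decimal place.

kr 14,588.4 million

Real GDP in 2015 prices = Real GDP in 2006 prices × (P_2015/P_2006) = 8756.55 × 1.666 = 14588.41.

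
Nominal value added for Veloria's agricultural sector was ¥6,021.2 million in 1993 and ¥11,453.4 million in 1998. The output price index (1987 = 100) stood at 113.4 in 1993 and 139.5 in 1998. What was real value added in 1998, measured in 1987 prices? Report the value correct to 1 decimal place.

¥8,210.3 million

Real value added = Nominal / (output price index/100) = 11453.4 / 1.395 = 8210.32.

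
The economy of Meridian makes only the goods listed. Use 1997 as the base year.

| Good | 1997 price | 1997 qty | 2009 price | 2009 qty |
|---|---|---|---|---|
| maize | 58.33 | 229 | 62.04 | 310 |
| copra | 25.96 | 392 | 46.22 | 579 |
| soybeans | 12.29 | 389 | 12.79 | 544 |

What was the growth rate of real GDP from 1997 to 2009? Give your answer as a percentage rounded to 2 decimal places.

Real GDP 1997 = Nominal GDP 1997 = 58.33·229 + 25.96·392 + 12.29·389 = 28314.70.
Real GDP 2009 (at 1997 prices) = 58.33·310 + 25.96·579 + 12.29·544 = 39798.90.
Real growth = 39798.90/28314.70 − 1 = 0.4056.

40.56%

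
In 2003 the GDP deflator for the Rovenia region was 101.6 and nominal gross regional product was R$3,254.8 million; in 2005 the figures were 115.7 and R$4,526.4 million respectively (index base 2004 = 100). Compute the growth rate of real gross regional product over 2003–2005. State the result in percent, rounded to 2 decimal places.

22.12%

Real gross regional product 2003 = 3254.8 / 1.016 = 3203.54.
Real gross regional product 2005 = 4526.4 / 1.157 = 3912.19.
Real growth = 3912.19 / 3203.54 − 1 = 0.2212.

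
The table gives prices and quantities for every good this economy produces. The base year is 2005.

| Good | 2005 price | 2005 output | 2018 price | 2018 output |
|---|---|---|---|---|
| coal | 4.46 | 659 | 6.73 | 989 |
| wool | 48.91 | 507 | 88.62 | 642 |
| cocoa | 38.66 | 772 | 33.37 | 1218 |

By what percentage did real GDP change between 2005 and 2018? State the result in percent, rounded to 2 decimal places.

Real GDP 2005 = Nominal GDP 2005 = 4.46·659 + 48.91·507 + 38.66·772 = 57582.03.
Real GDP 2018 (at 2005 prices) = 4.46·989 + 48.91·642 + 38.66·1218 = 82899.04.
Real growth = 82899.04/57582.03 − 1 = 0.4397.

43.97%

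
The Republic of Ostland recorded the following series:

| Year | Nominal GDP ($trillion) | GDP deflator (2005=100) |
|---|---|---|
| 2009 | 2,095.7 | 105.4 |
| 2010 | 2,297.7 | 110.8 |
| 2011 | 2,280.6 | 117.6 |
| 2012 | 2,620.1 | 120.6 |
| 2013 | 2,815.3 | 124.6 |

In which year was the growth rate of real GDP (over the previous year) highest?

2012

2010: real = 2297.7/1.108 = 2073.74; growth vs 2009 (1988.33) = 4.30%.
2011: real = 2280.6/1.176 = 1939.29; growth vs 2010 (2073.74) = -6.48%.
2012: real = 2620.1/1.206 = 2172.55; growth vs 2011 (1939.29) = 12.03%.
2013: real = 2815.3/1.246 = 2259.47; growth vs 2012 (2172.55) = 4.00%.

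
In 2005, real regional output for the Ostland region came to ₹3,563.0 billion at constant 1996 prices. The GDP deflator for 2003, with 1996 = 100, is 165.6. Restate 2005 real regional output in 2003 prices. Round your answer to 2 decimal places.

₹5,900.33 billion

Real regional output in 2003 prices = Real regional output in 1996 prices × (P_2003/P_1996) = 3563.0 × 1.656 = 5900.33.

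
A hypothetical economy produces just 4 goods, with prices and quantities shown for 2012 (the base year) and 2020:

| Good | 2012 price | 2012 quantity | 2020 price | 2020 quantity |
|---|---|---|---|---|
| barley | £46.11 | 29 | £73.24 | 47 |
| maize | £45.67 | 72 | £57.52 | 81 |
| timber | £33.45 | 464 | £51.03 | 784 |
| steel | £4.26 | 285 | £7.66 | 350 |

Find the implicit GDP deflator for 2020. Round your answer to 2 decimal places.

151.24

Nominal GDP 2020 = 73.24·47 + 57.52·81 + 51.03·784 + 7.66·350 = 50789.92.
Real GDP 2020 (at 2012 prices) = 46.11·47 + 45.67·81 + 33.45·784 + 4.26·350 = 33582.24.
Deflator = Nominal/Real × 100 = 50789.92/33582.24 × 100 = 151.240.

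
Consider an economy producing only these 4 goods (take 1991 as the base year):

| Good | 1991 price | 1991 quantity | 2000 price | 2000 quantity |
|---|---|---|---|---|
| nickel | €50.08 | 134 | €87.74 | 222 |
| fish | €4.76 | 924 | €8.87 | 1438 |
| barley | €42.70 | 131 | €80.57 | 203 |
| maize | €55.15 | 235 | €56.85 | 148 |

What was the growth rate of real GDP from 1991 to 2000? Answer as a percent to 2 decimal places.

17.29%

Real GDP 1991 = Nominal GDP 1991 = 50.08·134 + 4.76·924 + 42.70·131 + 55.15·235 = 29662.91.
Real GDP 2000 (at 1991 prices) = 50.08·222 + 4.76·1438 + 42.70·203 + 55.15·148 = 34792.94.
Real growth = 34792.94/29662.91 − 1 = 0.1729.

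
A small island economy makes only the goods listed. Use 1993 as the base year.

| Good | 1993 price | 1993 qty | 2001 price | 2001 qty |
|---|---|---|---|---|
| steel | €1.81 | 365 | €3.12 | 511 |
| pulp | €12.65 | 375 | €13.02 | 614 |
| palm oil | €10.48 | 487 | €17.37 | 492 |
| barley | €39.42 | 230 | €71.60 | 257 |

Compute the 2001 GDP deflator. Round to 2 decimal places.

152.37

Nominal GDP 2001 = 3.12·511 + 13.02·614 + 17.37·492 + 71.60·257 = 36535.84.
Real GDP 2001 (at 1993 prices) = 1.81·511 + 12.65·614 + 10.48·492 + 39.42·257 = 23979.11.
Deflator = Nominal/Real × 100 = 36535.84/23979.11 × 100 = 152.365.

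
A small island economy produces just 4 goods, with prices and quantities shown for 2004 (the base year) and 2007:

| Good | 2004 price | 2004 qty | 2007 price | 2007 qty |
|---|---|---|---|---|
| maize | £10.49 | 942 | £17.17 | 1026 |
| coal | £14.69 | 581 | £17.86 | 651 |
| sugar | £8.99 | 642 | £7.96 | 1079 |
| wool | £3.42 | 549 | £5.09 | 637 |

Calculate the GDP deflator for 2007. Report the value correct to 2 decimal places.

Nominal GDP 2007 = 17.17·1026 + 17.86·651 + 7.96·1079 + 5.09·637 = 41074.45.
Real GDP 2007 (at 2004 prices) = 10.49·1026 + 14.69·651 + 8.99·1079 + 3.42·637 = 32204.68.
Deflator = Nominal/Real × 100 = 41074.45/32204.68 × 100 = 127.542.

127.54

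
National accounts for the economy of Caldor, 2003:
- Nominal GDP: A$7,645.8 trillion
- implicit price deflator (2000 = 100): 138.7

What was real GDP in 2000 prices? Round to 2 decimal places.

Real GDP = Nominal / (implicit price deflator/100) = 7645.8 / 1.387 = 5512.47.

A$5,512.47 trillion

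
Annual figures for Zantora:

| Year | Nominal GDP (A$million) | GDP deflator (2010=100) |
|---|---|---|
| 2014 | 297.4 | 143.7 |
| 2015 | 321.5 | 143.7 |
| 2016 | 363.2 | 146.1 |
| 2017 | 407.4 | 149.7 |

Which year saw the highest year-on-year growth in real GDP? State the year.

2015: real = 321.5/1.437 = 223.73; growth vs 2014 (206.96) = 8.10%.
2016: real = 363.2/1.461 = 248.60; growth vs 2015 (223.73) = 11.12%.
2017: real = 407.4/1.497 = 272.14; growth vs 2016 (248.60) = 9.47%.

2016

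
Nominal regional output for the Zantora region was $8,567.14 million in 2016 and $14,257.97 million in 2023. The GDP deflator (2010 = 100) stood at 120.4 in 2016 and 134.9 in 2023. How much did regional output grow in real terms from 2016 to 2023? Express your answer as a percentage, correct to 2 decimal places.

Real regional output 2016 = 8567.14 / 1.204 = 7115.56.
Real regional output 2023 = 14257.97 / 1.349 = 10569.29.
Real growth = 10569.29 / 7115.56 − 1 = 0.4854.

48.54%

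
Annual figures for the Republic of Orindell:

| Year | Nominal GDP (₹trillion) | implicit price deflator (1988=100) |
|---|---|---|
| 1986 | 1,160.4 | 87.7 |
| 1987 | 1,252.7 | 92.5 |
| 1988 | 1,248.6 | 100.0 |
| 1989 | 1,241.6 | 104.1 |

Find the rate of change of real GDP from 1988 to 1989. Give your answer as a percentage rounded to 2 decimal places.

Real GDP 1988 = 1248.6/1.000 = 1248.60.
Real GDP 1989 = 1241.6/1.041 = 1192.70.
Change = 1192.70/1248.60 − 1 = -0.0448.

-4.48%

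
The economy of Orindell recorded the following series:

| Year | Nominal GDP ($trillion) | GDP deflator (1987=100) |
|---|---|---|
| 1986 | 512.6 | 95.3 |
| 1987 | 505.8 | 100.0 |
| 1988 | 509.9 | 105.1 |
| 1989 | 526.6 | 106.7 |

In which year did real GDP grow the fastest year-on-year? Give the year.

1987: real = 505.8/1.000 = 505.80; growth vs 1986 (537.88) = -5.96%.
1988: real = 509.9/1.051 = 485.16; growth vs 1987 (505.80) = -4.08%.
1989: real = 526.6/1.067 = 493.53; growth vs 1988 (485.16) = 1.73%.

1989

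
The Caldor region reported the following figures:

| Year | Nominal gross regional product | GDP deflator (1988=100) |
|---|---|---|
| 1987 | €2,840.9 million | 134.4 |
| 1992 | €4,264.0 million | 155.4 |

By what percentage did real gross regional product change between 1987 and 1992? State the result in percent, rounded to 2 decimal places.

29.81%

Deflate each year: 1987 → 2840.9/1.344 = 2113.76; 1992 → 4264.0/1.554 = 2743.89.
So real gross regional product changed by 2743.89/2113.76 − 1 = 0.2981, i.e. 29.81%.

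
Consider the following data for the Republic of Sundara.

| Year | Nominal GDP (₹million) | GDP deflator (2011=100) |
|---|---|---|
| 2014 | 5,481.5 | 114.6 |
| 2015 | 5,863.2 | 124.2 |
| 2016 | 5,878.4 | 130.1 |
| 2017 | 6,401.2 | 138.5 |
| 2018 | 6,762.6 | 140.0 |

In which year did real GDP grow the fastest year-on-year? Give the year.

2015: real = 5863.2/1.242 = 4720.77; growth vs 2014 (4783.16) = -1.30%.
2016: real = 5878.4/1.301 = 4518.37; growth vs 2015 (4720.77) = -4.29%.
2017: real = 6401.2/1.385 = 4621.81; growth vs 2016 (4518.37) = 2.29%.
2018: real = 6762.6/1.400 = 4830.43; growth vs 2017 (4621.81) = 4.51%.

2018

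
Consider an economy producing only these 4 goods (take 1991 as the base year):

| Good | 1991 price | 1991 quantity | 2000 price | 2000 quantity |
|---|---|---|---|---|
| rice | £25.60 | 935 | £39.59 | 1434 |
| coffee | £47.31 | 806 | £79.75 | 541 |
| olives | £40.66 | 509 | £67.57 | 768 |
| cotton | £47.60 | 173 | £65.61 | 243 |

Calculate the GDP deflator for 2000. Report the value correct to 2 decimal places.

159.62

Nominal GDP 2000 = 39.59·1434 + 79.75·541 + 67.57·768 + 65.61·243 = 167753.80.
Real GDP 2000 (at 1991 prices) = 25.60·1434 + 47.31·541 + 40.66·768 + 47.60·243 = 105098.79.
Deflator = Nominal/Real × 100 = 167753.80/105098.79 × 100 = 159.615.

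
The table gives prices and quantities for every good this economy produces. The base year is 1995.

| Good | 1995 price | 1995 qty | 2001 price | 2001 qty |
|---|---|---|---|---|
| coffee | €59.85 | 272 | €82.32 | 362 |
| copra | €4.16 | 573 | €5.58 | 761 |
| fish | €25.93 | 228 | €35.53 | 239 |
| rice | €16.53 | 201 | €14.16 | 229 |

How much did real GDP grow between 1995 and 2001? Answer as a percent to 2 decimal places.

24.79%

Real GDP 1995 = Nominal GDP 1995 = 59.85·272 + 4.16·573 + 25.93·228 + 16.53·201 = 27897.45.
Real GDP 2001 (at 1995 prices) = 59.85·362 + 4.16·761 + 25.93·239 + 16.53·229 = 34814.10.
Real growth = 34814.10/27897.45 − 1 = 0.2479.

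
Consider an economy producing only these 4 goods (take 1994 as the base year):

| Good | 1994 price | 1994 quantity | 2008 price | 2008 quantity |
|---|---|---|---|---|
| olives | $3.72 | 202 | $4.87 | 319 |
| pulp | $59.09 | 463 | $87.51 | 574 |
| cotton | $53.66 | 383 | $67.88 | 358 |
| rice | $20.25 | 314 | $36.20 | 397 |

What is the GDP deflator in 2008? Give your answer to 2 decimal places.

Nominal GDP 2008 = 4.87·319 + 87.51·574 + 67.88·358 + 36.20·397 = 90456.71.
Real GDP 2008 (at 1994 prices) = 3.72·319 + 59.09·574 + 53.66·358 + 20.25·397 = 62353.87.
Deflator = Nominal/Real × 100 = 90456.71/62353.87 × 100 = 145.070.

145.07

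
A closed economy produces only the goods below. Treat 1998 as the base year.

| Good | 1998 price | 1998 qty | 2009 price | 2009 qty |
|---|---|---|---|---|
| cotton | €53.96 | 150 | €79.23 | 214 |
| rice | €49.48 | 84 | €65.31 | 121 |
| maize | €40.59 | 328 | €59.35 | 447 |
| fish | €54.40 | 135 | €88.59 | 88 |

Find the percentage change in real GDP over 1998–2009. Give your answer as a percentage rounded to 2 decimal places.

22.97%

Real GDP 1998 = Nominal GDP 1998 = 53.96·150 + 49.48·84 + 40.59·328 + 54.40·135 = 32907.84.
Real GDP 2009 (at 1998 prices) = 53.96·214 + 49.48·121 + 40.59·447 + 54.40·88 = 40465.45.
Real growth = 40465.45/32907.84 − 1 = 0.2297.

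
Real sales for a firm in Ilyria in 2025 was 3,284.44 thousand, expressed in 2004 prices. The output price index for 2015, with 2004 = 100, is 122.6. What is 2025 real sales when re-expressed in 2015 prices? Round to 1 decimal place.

Real sales in 2015 prices = Real sales in 2004 prices × (P_2015/P_2004) = 3284.44 × 1.226 = 4026.72.

4,026.7 thousand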